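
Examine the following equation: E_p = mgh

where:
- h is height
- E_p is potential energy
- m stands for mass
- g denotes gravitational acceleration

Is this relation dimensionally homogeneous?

Yes

h (height) has dimensions [L].
E_p (potential energy) has dimensions [L^2 M T^-2].
m (mass) has dimensions [M].
g (gravitational acceleration) has dimensions [L T^-2].

Left side: [L^2 M T^-2]
Right side: [L^2 M T^-2]

Both sides have the same dimensions, so the equation is dimensionally consistent.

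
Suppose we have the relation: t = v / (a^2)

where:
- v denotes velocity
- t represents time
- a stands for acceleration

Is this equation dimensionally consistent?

No

v (velocity) has dimensions [L T^-1].
t (time) has dimensions [T].
a (acceleration) has dimensions [L T^-2].

Left side: [T]
Right side: [L^-1 T^3]

The two sides have different dimensions, so the equation is NOT dimensionally consistent.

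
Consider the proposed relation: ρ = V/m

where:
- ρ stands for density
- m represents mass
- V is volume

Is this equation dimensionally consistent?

No

ρ (density) has dimensions [L^-3 M].
m (mass) has dimensions [M].
V (volume) has dimensions [L^3].

Left side: [L^-3 M]
Right side: [L^3 M^-1]

The two sides have different dimensions, so the equation is NOT dimensionally consistent.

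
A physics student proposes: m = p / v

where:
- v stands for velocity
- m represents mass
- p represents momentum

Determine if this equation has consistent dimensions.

Yes

v (velocity) has dimensions [L T^-1].
m (mass) has dimensions [M].
p (momentum) has dimensions [L M T^-1].

Left side: [M]
Right side: [M]

Both sides have the same dimensions, so the equation is dimensionally consistent.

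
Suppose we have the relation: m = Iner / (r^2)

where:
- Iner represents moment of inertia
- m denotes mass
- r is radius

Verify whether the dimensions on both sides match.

Yes

Iner (moment of inertia) has dimensions [L^2 M].
m (mass) has dimensions [M].
r (radius) has dimensions [L].

Left side: [M]
Right side: [M]

Both sides have the same dimensions, so the equation is dimensionally consistent.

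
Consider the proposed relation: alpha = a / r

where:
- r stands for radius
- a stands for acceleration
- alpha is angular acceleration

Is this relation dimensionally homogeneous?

Yes

r (radius) has dimensions [L].
a (acceleration) has dimensions [L T^-2].
alpha (angular acceleration) has dimensions [T^-2].

Left side: [T^-2]
Right side: [T^-2]

Both sides have the same dimensions, so the equation is dimensionally consistent.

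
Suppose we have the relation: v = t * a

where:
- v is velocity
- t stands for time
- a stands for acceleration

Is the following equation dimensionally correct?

Yes

v (velocity) has dimensions [L T^-1].
t (time) has dimensions [T].
a (acceleration) has dimensions [L T^-2].

Left side: [L T^-1]
Right side: [L T^-1]

Both sides have the same dimensions, so the equation is dimensionally consistent.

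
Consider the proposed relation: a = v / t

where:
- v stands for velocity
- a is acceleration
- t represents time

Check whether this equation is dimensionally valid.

Yes

v (velocity) has dimensions [L T^-1].
a (acceleration) has dimensions [L T^-2].
t (time) has dimensions [T].

Left side: [L T^-2]
Right side: [L T^-2]

Both sides have the same dimensions, so the equation is dimensionally consistent.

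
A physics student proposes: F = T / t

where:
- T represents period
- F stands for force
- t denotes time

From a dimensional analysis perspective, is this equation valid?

No

T (period) has dimensions [T].
F (force) has dimensions [L M T^-2].
t (time) has dimensions [T].

Left side: [L M T^-2]
Right side: [dimensionless]

The two sides have different dimensions, so the equation is NOT dimensionally consistent.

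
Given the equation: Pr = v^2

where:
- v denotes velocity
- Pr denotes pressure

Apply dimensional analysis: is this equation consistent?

No

v (velocity) has dimensions [L T^-1].
Pr (pressure) has dimensions [L^-1 M T^-2].

Left side: [L^-1 M T^-2]
Right side: [L^2 T^-2]

The two sides have different dimensions, so the equation is NOT dimensionally consistent.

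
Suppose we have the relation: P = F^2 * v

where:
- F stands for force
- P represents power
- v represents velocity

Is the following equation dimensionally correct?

No

F (force) has dimensions [L M T^-2].
P (power) has dimensions [L^2 M T^-3].
v (velocity) has dimensions [L T^-1].

Left side: [L^2 M T^-3]
Right side: [L^3 M^2 T^-5]

The two sides have different dimensions, so the equation is NOT dimensionally consistent.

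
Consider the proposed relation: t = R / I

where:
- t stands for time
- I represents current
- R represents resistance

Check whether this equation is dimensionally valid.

No

t (time) has dimensions [T].
I (current) has dimensions [I].
R (resistance) has dimensions [I^-2 L^2 M T^-3].

Left side: [T]
Right side: [I^-3 L^2 M T^-3]

The two sides have different dimensions, so the equation is NOT dimensionally consistent.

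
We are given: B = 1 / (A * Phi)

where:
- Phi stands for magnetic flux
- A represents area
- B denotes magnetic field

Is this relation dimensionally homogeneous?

No

Phi (magnetic flux) has dimensions [I^-1 L^2 M T^-2].
A (area) has dimensions [L^2].
B (magnetic field) has dimensions [I^-1 M T^-2].

Left side: [I^-1 M T^-2]
Right side: [I L^-4 M^-1 T^2]

The two sides have different dimensions, so the equation is NOT dimensionally consistent.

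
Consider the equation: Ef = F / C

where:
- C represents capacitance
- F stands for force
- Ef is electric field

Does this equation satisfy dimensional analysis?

No

C (capacitance) has dimensions [I^2 L^-2 M^-1 T^4].
F (force) has dimensions [L M T^-2].
Ef (electric field) has dimensions [I^-1 L M T^-3].

Left side: [I^-1 L M T^-3]
Right side: [I^-2 L^3 M^2 T^-6]

The two sides have different dimensions, so the equation is NOT dimensionally consistent.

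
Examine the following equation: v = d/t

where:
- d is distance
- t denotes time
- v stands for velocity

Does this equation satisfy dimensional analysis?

Yes

d (distance) has dimensions [L].
t (time) has dimensions [T].
v (velocity) has dimensions [L T^-1].

Left side: [L T^-1]
Right side: [L T^-1]

Both sides have the same dimensions, so the equation is dimensionally consistent.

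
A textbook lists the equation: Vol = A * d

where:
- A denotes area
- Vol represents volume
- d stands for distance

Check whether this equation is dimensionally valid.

Yes

A (area) has dimensions [L^2].
Vol (volume) has dimensions [L^3].
d (distance) has dimensions [L].

Left side: [L^3]
Right side: [L^3]

Both sides have the same dimensions, so the equation is dimensionally consistent.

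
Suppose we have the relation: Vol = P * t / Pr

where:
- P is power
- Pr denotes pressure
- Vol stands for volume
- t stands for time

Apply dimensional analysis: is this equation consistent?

Yes

P (power) has dimensions [L^2 M T^-3].
Pr (pressure) has dimensions [L^-1 M T^-2].
Vol (volume) has dimensions [L^3].
t (time) has dimensions [T].

Left side: [L^3]
Right side: [L^3]

Both sides have the same dimensions, so the equation is dimensionally consistent.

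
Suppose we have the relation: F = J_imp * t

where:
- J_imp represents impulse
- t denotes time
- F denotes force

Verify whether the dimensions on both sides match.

No

J_imp (impulse) has dimensions [L M T^-1].
t (time) has dimensions [T].
F (force) has dimensions [L M T^-2].

Left side: [L M T^-2]
Right side: [L M]

The two sides have different dimensions, so the equation is NOT dimensionally consistent.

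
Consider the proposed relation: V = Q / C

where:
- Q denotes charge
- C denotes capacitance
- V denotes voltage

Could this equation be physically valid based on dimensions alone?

Yes

Q (charge) has dimensions [I T].
C (capacitance) has dimensions [I^2 L^-2 M^-1 T^4].
V (voltage) has dimensions [I^-1 L^2 M T^-3].

Left side: [I^-1 L^2 M T^-3]
Right side: [I^-1 L^2 M T^-3]

Both sides have the same dimensions, so the equation is dimensionally consistent.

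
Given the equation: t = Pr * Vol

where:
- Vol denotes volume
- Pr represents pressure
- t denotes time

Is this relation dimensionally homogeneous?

No

Vol (volume) has dimensions [L^3].
Pr (pressure) has dimensions [L^-1 M T^-2].
t (time) has dimensions [T].

Left side: [T]
Right side: [L^2 M T^-2]

The two sides have different dimensions, so the equation is NOT dimensionally consistent.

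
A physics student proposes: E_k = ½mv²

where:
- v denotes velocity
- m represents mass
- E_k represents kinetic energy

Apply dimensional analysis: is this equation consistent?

Yes

v (velocity) has dimensions [L T^-1].
m (mass) has dimensions [M].
E_k (kinetic energy) has dimensions [L^2 M T^-2].

Left side: [L^2 M T^-2]
Right side: [L^2 M T^-2]

Both sides have the same dimensions, so the equation is dimensionally consistent.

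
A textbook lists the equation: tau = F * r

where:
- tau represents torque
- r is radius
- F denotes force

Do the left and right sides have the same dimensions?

Yes

tau (torque) has dimensions [L^2 M T^-2].
r (radius) has dimensions [L].
F (force) has dimensions [L M T^-2].

Left side: [L^2 M T^-2]
Right side: [L^2 M T^-2]

Both sides have the same dimensions, so the equation is dimensionally consistent.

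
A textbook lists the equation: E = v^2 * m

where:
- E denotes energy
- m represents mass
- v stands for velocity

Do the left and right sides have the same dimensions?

Yes

E (energy) has dimensions [L^2 M T^-2].
m (mass) has dimensions [M].
v (velocity) has dimensions [L T^-1].

Left side: [L^2 M T^-2]
Right side: [L^2 M T^-2]

Both sides have the same dimensions, so the equation is dimensionally consistent.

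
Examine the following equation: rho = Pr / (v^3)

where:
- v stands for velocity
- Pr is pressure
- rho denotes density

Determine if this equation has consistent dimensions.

No

v (velocity) has dimensions [L T^-1].
Pr (pressure) has dimensions [L^-1 M T^-2].
rho (density) has dimensions [L^-3 M].

Left side: [L^-3 M]
Right side: [L^-4 M T]

The two sides have different dimensions, so the equation is NOT dimensionally consistent.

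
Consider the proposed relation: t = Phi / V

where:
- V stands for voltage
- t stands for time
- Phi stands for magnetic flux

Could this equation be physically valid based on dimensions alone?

Yes

V (voltage) has dimensions [I^-1 L^2 M T^-3].
t (time) has dimensions [T].
Phi (magnetic flux) has dimensions [I^-1 L^2 M T^-2].

Left side: [T]
Right side: [T]

Both sides have the same dimensions, so the equation is dimensionally consistent.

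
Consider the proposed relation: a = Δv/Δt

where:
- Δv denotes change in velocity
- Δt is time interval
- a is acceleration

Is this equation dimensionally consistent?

Yes

Δv (change in velocity) has dimensions [L T^-1].
Δt (time interval) has dimensions [T].
a (acceleration) has dimensions [L T^-2].

Left side: [L T^-2]
Right side: [L T^-2]

Both sides have the same dimensions, so the equation is dimensionally consistent.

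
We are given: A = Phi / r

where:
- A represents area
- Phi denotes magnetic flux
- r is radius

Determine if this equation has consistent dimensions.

No

A (area) has dimensions [L^2].
Phi (magnetic flux) has dimensions [I^-1 L^2 M T^-2].
r (radius) has dimensions [L].

Left side: [L^2]
Right side: [I^-1 L M T^-2]

The two sides have different dimensions, so the equation is NOT dimensionally consistent.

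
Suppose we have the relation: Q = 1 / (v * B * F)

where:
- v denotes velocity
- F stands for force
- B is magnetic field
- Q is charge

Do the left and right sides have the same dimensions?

No

v (velocity) has dimensions [L T^-1].
F (force) has dimensions [L M T^-2].
B (magnetic field) has dimensions [I^-1 M T^-2].
Q (charge) has dimensions [I T].

Left side: [I T]
Right side: [I L^-2 M^-2 T^5]

The two sides have different dimensions, so the equation is NOT dimensionally consistent.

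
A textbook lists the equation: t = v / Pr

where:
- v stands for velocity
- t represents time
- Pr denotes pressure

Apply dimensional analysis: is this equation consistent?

No

v (velocity) has dimensions [L T^-1].
t (time) has dimensions [T].
Pr (pressure) has dimensions [L^-1 M T^-2].

Left side: [T]
Right side: [L^2 M^-1 T]

The two sides have different dimensions, so the equation is NOT dimensionally consistent.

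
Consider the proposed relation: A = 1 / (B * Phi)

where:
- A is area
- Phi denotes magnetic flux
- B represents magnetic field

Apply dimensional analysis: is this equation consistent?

No

A (area) has dimensions [L^2].
Phi (magnetic flux) has dimensions [I^-1 L^2 M T^-2].
B (magnetic field) has dimensions [I^-1 M T^-2].

Left side: [L^2]
Right side: [I^2 L^-2 M^-2 T^4]

The two sides have different dimensions, so the equation is NOT dimensionally consistent.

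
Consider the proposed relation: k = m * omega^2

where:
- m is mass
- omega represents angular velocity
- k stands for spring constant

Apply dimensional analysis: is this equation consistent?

Yes

m (mass) has dimensions [M].
omega (angular velocity) has dimensions [T^-1].
k (spring constant) has dimensions [M T^-2].

Left side: [M T^-2]
Right side: [M T^-2]

Both sides have the same dimensions, so the equation is dimensionally consistent.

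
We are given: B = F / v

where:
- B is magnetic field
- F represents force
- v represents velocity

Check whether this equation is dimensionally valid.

No

B (magnetic field) has dimensions [I^-1 M T^-2].
F (force) has dimensions [L M T^-2].
v (velocity) has dimensions [L T^-1].

Left side: [I^-1 M T^-2]
Right side: [M T^-1]

The two sides have different dimensions, so the equation is NOT dimensionally consistent.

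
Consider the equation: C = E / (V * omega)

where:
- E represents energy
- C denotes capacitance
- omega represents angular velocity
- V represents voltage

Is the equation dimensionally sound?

No

E (energy) has dimensions [L^2 M T^-2].
C (capacitance) has dimensions [I^2 L^-2 M^-1 T^4].
omega (angular velocity) has dimensions [T^-1].
V (voltage) has dimensions [I^-1 L^2 M T^-3].

Left side: [I^2 L^-2 M^-1 T^4]
Right side: [I T^2]

The two sides have different dimensions, so the equation is NOT dimensionally consistent.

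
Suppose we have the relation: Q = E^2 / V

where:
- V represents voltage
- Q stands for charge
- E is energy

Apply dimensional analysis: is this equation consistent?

No

V (voltage) has dimensions [I^-1 L^2 M T^-3].
Q (charge) has dimensions [I T].
E (energy) has dimensions [L^2 M T^-2].

Left side: [I T]
Right side: [I L^2 M T^-1]

The two sides have different dimensions, so the equation is NOT dimensionally consistent.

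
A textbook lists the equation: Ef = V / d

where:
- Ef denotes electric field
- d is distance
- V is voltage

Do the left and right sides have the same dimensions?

Yes

Ef (electric field) has dimensions [I^-1 L M T^-3].
d (distance) has dimensions [L].
V (voltage) has dimensions [I^-1 L^2 M T^-3].

Left side: [I^-1 L M T^-3]
Right side: [I^-1 L M T^-3]

Both sides have the same dimensions, so the equation is dimensionally consistent.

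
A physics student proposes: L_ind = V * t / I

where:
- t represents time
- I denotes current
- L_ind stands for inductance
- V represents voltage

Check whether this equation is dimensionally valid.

Yes

t (time) has dimensions [T].
I (current) has dimensions [I].
L_ind (inductance) has dimensions [I^-2 L^2 M T^-2].
V (voltage) has dimensions [I^-1 L^2 M T^-3].

Left side: [I^-2 L^2 M T^-2]
Right side: [I^-2 L^2 M T^-2]

Both sides have the same dimensions, so the equation is dimensionally consistent.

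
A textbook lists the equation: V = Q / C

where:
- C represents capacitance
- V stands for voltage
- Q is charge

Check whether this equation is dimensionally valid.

Yes

C (capacitance) has dimensions [I^2 L^-2 M^-1 T^4].
V (voltage) has dimensions [I^-1 L^2 M T^-3].
Q (charge) has dimensions [I T].

Left side: [I^-1 L^2 M T^-3]
Right side: [I^-1 L^2 M T^-3]

Both sides have the same dimensions, so the equation is dimensionally consistent.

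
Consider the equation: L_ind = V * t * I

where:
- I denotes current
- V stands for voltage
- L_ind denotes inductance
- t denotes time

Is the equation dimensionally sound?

No

I (current) has dimensions [I].
V (voltage) has dimensions [I^-1 L^2 M T^-3].
L_ind (inductance) has dimensions [I^-2 L^2 M T^-2].
t (time) has dimensions [T].

Left side: [I^-2 L^2 M T^-2]
Right side: [L^2 M T^-2]

The two sides have different dimensions, so the equation is NOT dimensionally consistent.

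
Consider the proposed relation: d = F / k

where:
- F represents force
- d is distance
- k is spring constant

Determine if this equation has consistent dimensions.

Yes

F (force) has dimensions [L M T^-2].
d (distance) has dimensions [L].
k (spring constant) has dimensions [M T^-2].

Left side: [L]
Right side: [L]

Both sides have the same dimensions, so the equation is dimensionally consistent.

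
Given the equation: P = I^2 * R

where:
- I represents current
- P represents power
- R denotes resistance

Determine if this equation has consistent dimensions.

Yes

I (current) has dimensions [I].
P (power) has dimensions [L^2 M T^-3].
R (resistance) has dimensions [I^-2 L^2 M T^-3].

Left side: [L^2 M T^-3]
Right side: [L^2 M T^-3]

Both sides have the same dimensions, so the equation is dimensionally consistent.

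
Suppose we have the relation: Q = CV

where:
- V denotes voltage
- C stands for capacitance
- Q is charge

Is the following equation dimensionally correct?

Yes

V (voltage) has dimensions [I^-1 L^2 M T^-3].
C (capacitance) has dimensions [I^2 L^-2 M^-1 T^4].
Q (charge) has dimensions [I T].

Left side: [I T]
Right side: [I T]

Both sides have the same dimensions, so the equation is dimensionally consistent.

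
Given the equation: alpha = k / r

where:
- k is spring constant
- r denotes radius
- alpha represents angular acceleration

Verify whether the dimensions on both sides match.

No

k (spring constant) has dimensions [M T^-2].
r (radius) has dimensions [L].
alpha (angular acceleration) has dimensions [T^-2].

Left side: [T^-2]
Right side: [L^-1 M T^-2]

The two sides have different dimensions, so the equation is NOT dimensionally consistent.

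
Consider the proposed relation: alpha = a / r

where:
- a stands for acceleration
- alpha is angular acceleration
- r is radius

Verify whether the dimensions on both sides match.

Yes

a (acceleration) has dimensions [L T^-2].
alpha (angular acceleration) has dimensions [T^-2].
r (radius) has dimensions [L].

Left side: [T^-2]
Right side: [T^-2]

Both sides have the same dimensions, so the equation is dimensionally consistent.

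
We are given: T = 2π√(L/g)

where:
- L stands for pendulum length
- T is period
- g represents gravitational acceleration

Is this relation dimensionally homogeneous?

Yes

L (pendulum length) has dimensions [L].
T (period) has dimensions [T].
g (gravitational acceleration) has dimensions [L T^-2].

Left side: [T]
Right side: [T]

Both sides have the same dimensions, so the equation is dimensionally consistent.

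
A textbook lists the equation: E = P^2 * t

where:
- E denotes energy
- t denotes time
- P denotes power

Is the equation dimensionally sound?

No

E (energy) has dimensions [L^2 M T^-2].
t (time) has dimensions [T].
P (power) has dimensions [L^2 M T^-3].

Left side: [L^2 M T^-2]
Right side: [L^4 M^2 T^-5]

The two sides have different dimensions, so the equation is NOT dimensionally consistent.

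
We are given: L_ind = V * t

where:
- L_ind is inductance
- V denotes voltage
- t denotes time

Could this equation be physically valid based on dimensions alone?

No

L_ind (inductance) has dimensions [I^-2 L^2 M T^-2].
V (voltage) has dimensions [I^-1 L^2 M T^-3].
t (time) has dimensions [T].

Left side: [I^-2 L^2 M T^-2]
Right side: [I^-1 L^2 M T^-2]

The two sides have different dimensions, so the equation is NOT dimensionally consistent.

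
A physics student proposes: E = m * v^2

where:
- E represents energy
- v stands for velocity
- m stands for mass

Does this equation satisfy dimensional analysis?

Yes

E (energy) has dimensions [L^2 M T^-2].
v (velocity) has dimensions [L T^-1].
m (mass) has dimensions [M].

Left side: [L^2 M T^-2]
Right side: [L^2 M T^-2]

Both sides have the same dimensions, so the equation is dimensionally consistent.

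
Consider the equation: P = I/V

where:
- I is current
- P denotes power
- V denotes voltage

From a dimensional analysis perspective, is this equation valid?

No

I (current) has dimensions [I].
P (power) has dimensions [L^2 M T^-3].
V (voltage) has dimensions [I^-1 L^2 M T^-3].

Left side: [L^2 M T^-3]
Right side: [I^2 L^-2 M^-1 T^3]

The two sides have different dimensions, so the equation is NOT dimensionally consistent.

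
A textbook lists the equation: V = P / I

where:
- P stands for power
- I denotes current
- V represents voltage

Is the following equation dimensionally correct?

Yes

P (power) has dimensions [L^2 M T^-3].
I (current) has dimensions [I].
V (voltage) has dimensions [I^-1 L^2 M T^-3].

Left side: [I^-1 L^2 M T^-3]
Right side: [I^-1 L^2 M T^-3]

Both sides have the same dimensions, so the equation is dimensionally consistent.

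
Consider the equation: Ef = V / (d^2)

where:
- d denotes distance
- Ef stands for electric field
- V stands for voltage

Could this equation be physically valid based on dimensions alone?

No

d (distance) has dimensions [L].
Ef (electric field) has dimensions [I^-1 L M T^-3].
V (voltage) has dimensions [I^-1 L^2 M T^-3].

Left side: [I^-1 L M T^-3]
Right side: [I^-1 M T^-3]

The two sides have different dimensions, so the equation is NOT dimensionally consistent.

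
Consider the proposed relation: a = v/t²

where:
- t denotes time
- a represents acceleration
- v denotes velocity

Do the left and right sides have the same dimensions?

No

t (time) has dimensions [T].
a (acceleration) has dimensions [L T^-2].
v (velocity) has dimensions [L T^-1].

Left side: [L T^-2]
Right side: [L T^-3]

The two sides have different dimensions, so the equation is NOT dimensionally consistent.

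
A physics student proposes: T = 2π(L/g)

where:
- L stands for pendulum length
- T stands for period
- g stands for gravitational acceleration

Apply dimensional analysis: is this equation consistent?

No

L (pendulum length) has dimensions [L].
T (period) has dimensions [T].
g (gravitational acceleration) has dimensions [L T^-2].

Left side: [T]
Right side: [T^2]

The two sides have different dimensions, so the equation is NOT dimensionally consistent.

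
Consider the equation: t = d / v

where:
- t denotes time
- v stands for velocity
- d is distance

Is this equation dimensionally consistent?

Yes

t (time) has dimensions [T].
v (velocity) has dimensions [L T^-1].
d (distance) has dimensions [L].

Left side: [T]
Right side: [T]

Both sides have the same dimensions, so the equation is dimensionally consistent.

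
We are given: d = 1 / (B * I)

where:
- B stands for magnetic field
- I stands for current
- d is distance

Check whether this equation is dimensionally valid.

No

B (magnetic field) has dimensions [I^-1 M T^-2].
I (current) has dimensions [I].
d (distance) has dimensions [L].

Left side: [L]
Right side: [M^-1 T^2]

The two sides have different dimensions, so the equation is NOT dimensionally consistent.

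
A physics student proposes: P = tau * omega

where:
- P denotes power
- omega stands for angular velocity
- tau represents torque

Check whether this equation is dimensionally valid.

Yes

P (power) has dimensions [L^2 M T^-3].
omega (angular velocity) has dimensions [T^-1].
tau (torque) has dimensions [L^2 M T^-2].

Left side: [L^2 M T^-3]
Right side: [L^2 M T^-3]

Both sides have the same dimensions, so the equation is dimensionally consistent.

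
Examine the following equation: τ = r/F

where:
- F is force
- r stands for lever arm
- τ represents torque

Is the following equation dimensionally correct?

No

F (force) has dimensions [L M T^-2].
r (lever arm) has dimensions [L].
τ (torque) has dimensions [L^2 M T^-2].

Left side: [L^2 M T^-2]
Right side: [M^-1 T^2]

The two sides have different dimensions, so the equation is NOT dimensionally consistent.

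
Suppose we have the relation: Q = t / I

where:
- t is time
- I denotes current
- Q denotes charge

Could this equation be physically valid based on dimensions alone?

No

t (time) has dimensions [T].
I (current) has dimensions [I].
Q (charge) has dimensions [I T].

Left side: [I T]
Right side: [I^-1 T]

The two sides have different dimensions, so the equation is NOT dimensionally consistent.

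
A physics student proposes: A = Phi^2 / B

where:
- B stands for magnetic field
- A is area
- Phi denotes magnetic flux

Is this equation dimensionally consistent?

No

B (magnetic field) has dimensions [I^-1 M T^-2].
A (area) has dimensions [L^2].
Phi (magnetic flux) has dimensions [I^-1 L^2 M T^-2].

Left side: [L^2]
Right side: [I^-1 L^4 M T^-2]

The two sides have different dimensions, so the equation is NOT dimensionally consistent.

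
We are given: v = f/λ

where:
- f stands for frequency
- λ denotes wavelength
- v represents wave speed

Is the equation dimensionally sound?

No

f (frequency) has dimensions [T^-1].
λ (wavelength) has dimensions [L].
v (wave speed) has dimensions [L T^-1].

Left side: [L T^-1]
Right side: [L^-1 T^-1]

The two sides have different dimensions, so the equation is NOT dimensionally consistent.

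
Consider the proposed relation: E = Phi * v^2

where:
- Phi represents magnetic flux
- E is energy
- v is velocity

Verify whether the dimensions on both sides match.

No

Phi (magnetic flux) has dimensions [I^-1 L^2 M T^-2].
E (energy) has dimensions [L^2 M T^-2].
v (velocity) has dimensions [L T^-1].

Left side: [L^2 M T^-2]
Right side: [I^-1 L^4 M T^-4]

The two sides have different dimensions, so the equation is NOT dimensionally consistent.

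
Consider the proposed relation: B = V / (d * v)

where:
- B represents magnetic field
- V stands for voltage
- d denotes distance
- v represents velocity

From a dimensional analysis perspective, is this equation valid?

Yes

B (magnetic field) has dimensions [I^-1 M T^-2].
V (voltage) has dimensions [I^-1 L^2 M T^-3].
d (distance) has dimensions [L].
v (velocity) has dimensions [L T^-1].

Left side: [I^-1 M T^-2]
Right side: [I^-1 M T^-2]

Both sides have the same dimensions, so the equation is dimensionally consistent.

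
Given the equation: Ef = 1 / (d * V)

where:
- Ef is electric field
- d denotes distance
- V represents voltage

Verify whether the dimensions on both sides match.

No

Ef (electric field) has dimensions [I^-1 L M T^-3].
d (distance) has dimensions [L].
V (voltage) has dimensions [I^-1 L^2 M T^-3].

Left side: [I^-1 L M T^-3]
Right side: [I L^-3 M^-1 T^3]

The two sides have different dimensions, so the equation is NOT dimensionally consistent.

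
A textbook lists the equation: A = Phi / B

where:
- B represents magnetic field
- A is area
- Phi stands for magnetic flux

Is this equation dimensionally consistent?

Yes

B (magnetic field) has dimensions [I^-1 M T^-2].
A (area) has dimensions [L^2].
Phi (magnetic flux) has dimensions [I^-1 L^2 M T^-2].

Left side: [L^2]
Right side: [L^2]

Both sides have the same dimensions, so the equation is dimensionally consistent.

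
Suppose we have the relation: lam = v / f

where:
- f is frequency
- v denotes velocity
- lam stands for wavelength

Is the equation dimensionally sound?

Yes

f (frequency) has dimensions [T^-1].
v (velocity) has dimensions [L T^-1].
lam (wavelength) has dimensions [L].

Left side: [L]
Right side: [L]

Both sides have the same dimensions, so the equation is dimensionally consistent.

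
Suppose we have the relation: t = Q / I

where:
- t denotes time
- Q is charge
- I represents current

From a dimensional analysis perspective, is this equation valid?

Yes

t (time) has dimensions [T].
Q (charge) has dimensions [I T].
I (current) has dimensions [I].

Left side: [T]
Right side: [T]

Both sides have the same dimensions, so the equation is dimensionally consistent.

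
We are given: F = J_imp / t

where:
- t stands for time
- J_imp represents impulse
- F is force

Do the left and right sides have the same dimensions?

Yes

t (time) has dimensions [T].
J_imp (impulse) has dimensions [L M T^-1].
F (force) has dimensions [L M T^-2].

Left side: [L M T^-2]
Right side: [L M T^-2]

Both sides have the same dimensions, so the equation is dimensionally consistent.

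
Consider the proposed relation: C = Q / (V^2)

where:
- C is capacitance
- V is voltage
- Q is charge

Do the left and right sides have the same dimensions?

No

C (capacitance) has dimensions [I^2 L^-2 M^-1 T^4].
V (voltage) has dimensions [I^-1 L^2 M T^-3].
Q (charge) has dimensions [I T].

Left side: [I^2 L^-2 M^-1 T^4]
Right side: [I^3 L^-4 M^-2 T^7]

The two sides have different dimensions, so the equation is NOT dimensionally consistent.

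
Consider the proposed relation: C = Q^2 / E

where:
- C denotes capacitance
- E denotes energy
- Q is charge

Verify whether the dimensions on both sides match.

Yes

C (capacitance) has dimensions [I^2 L^-2 M^-1 T^4].
E (energy) has dimensions [L^2 M T^-2].
Q (charge) has dimensions [I T].

Left side: [I^2 L^-2 M^-1 T^4]
Right side: [I^2 L^-2 M^-1 T^4]

Both sides have the same dimensions, so the equation is dimensionally consistent.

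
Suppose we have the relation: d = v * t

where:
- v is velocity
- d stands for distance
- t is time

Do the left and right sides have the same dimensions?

Yes

v (velocity) has dimensions [L T^-1].
d (distance) has dimensions [L].
t (time) has dimensions [T].

Left side: [L]
Right side: [L]

Both sides have the same dimensions, so the equation is dimensionally consistent.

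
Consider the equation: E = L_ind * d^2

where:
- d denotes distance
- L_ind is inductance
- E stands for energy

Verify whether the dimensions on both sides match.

No

d (distance) has dimensions [L].
L_ind (inductance) has dimensions [I^-2 L^2 M T^-2].
E (energy) has dimensions [L^2 M T^-2].

Left side: [L^2 M T^-2]
Right side: [I^-2 L^4 M T^-2]

The two sides have different dimensions, so the equation is NOT dimensionally consistent.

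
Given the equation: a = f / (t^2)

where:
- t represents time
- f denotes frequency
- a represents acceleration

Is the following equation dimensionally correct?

No

t (time) has dimensions [T].
f (frequency) has dimensions [T^-1].
a (acceleration) has dimensions [L T^-2].

Left side: [L T^-2]
Right side: [T^-3]

The two sides have different dimensions, so the equation is NOT dimensionally consistent.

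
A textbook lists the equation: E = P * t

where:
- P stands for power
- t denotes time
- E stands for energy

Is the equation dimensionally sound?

Yes

P (power) has dimensions [L^2 M T^-3].
t (time) has dimensions [T].
E (energy) has dimensions [L^2 M T^-2].

Left side: [L^2 M T^-2]
Right side: [L^2 M T^-2]

Both sides have the same dimensions, so the equation is dimensionally consistent.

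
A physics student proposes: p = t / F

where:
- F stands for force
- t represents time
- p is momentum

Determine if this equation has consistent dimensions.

No

F (force) has dimensions [L M T^-2].
t (time) has dimensions [T].
p (momentum) has dimensions [L M T^-1].

Left side: [L M T^-1]
Right side: [L^-1 M^-1 T^3]

The two sides have different dimensions, so the equation is NOT dimensionally consistent.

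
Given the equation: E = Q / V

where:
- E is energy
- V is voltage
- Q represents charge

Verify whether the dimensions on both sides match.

No

E (energy) has dimensions [L^2 M T^-2].
V (voltage) has dimensions [I^-1 L^2 M T^-3].
Q (charge) has dimensions [I T].

Left side: [L^2 M T^-2]
Right side: [I^2 L^-2 M^-1 T^4]

The two sides have different dimensions, so the equation is NOT dimensionally consistent.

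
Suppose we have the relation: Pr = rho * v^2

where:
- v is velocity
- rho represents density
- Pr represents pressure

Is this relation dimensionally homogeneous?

Yes

v (velocity) has dimensions [L T^-1].
rho (density) has dimensions [L^-3 M].
Pr (pressure) has dimensions [L^-1 M T^-2].

Left side: [L^-1 M T^-2]
Right side: [L^-1 M T^-2]

Both sides have the same dimensions, so the equation is dimensionally consistent.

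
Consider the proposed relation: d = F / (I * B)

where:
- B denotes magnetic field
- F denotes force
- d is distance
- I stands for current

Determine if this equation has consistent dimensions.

Yes

B (magnetic field) has dimensions [I^-1 M T^-2].
F (force) has dimensions [L M T^-2].
d (distance) has dimensions [L].
I (current) has dimensions [I].

Left side: [L]
Right side: [L]

Both sides have the same dimensions, so the equation is dimensionally consistent.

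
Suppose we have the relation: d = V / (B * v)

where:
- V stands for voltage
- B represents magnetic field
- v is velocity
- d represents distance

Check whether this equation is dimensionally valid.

Yes

V (voltage) has dimensions [I^-1 L^2 M T^-3].
B (magnetic field) has dimensions [I^-1 M T^-2].
v (velocity) has dimensions [L T^-1].
d (distance) has dimensions [L].

Left side: [L]
Right side: [L]

Both sides have the same dimensions, so the equation is dimensionally consistent.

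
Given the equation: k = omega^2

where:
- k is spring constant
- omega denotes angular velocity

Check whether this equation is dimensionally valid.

No

k (spring constant) has dimensions [M T^-2].
omega (angular velocity) has dimensions [T^-1].

Left side: [M T^-2]
Right side: [T^-2]

The two sides have different dimensions, so the equation is NOT dimensionally consistent.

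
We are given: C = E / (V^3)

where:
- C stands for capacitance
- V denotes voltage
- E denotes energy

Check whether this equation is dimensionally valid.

No

C (capacitance) has dimensions [I^2 L^-2 M^-1 T^4].
V (voltage) has dimensions [I^-1 L^2 M T^-3].
E (energy) has dimensions [L^2 M T^-2].

Left side: [I^2 L^-2 M^-1 T^4]
Right side: [I^3 L^-4 M^-2 T^7]

The two sides have different dimensions, so the equation is NOT dimensionally consistent.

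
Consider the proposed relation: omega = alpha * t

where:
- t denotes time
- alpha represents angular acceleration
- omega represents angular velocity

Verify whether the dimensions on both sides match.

Yes

t (time) has dimensions [T].
alpha (angular acceleration) has dimensions [T^-2].
omega (angular velocity) has dimensions [T^-1].

Left side: [T^-1]
Right side: [T^-1]

Both sides have the same dimensions, so the equation is dimensionally consistent.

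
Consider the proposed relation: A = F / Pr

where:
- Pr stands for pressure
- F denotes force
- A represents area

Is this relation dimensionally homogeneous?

Yes

Pr (pressure) has dimensions [L^-1 M T^-2].
F (force) has dimensions [L M T^-2].
A (area) has dimensions [L^2].

Left side: [L^2]
Right side: [L^2]

Both sides have the same dimensions, so the equation is dimensionally consistent.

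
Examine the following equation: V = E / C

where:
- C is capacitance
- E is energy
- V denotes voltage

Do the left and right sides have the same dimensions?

No

C (capacitance) has dimensions [I^2 L^-2 M^-1 T^4].
E (energy) has dimensions [L^2 M T^-2].
V (voltage) has dimensions [I^-1 L^2 M T^-3].

Left side: [I^-1 L^2 M T^-3]
Right side: [I^-2 L^4 M^2 T^-6]

The two sides have different dimensions, so the equation is NOT dimensionally consistent.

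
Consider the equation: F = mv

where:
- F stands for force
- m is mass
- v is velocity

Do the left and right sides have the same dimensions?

No

F (force) has dimensions [L M T^-2].
m (mass) has dimensions [M].
v (velocity) has dimensions [L T^-1].

Left side: [L M T^-2]
Right side: [L M T^-1]

The two sides have different dimensions, so the equation is NOT dimensionally consistent.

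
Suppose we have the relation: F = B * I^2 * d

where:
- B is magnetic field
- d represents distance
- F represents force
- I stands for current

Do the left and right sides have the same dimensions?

No

B (magnetic field) has dimensions [I^-1 M T^-2].
d (distance) has dimensions [L].
F (force) has dimensions [L M T^-2].
I (current) has dimensions [I].

Left side: [L M T^-2]
Right side: [I L M T^-2]

The two sides have different dimensions, so the equation is NOT dimensionally consistent.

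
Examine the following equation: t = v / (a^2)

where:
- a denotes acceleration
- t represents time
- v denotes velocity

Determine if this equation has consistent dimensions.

No

a (acceleration) has dimensions [L T^-2].
t (time) has dimensions [T].
v (velocity) has dimensions [L T^-1].

Left side: [T]
Right side: [L^-1 T^3]

The two sides have different dimensions, so the equation is NOT dimensionally consistent.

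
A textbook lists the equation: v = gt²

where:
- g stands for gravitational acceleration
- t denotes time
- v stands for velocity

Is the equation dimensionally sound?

No

g (gravitational acceleration) has dimensions [L T^-2].
t (time) has dimensions [T].
v (velocity) has dimensions [L T^-1].

Left side: [L T^-1]
Right side: [L]

The two sides have different dimensions, so the equation is NOT dimensionally consistent.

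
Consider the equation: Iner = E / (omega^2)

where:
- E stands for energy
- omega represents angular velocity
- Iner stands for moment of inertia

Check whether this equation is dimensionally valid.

Yes

E (energy) has dimensions [L^2 M T^-2].
omega (angular velocity) has dimensions [T^-1].
Iner (moment of inertia) has dimensions [L^2 M].

Left side: [L^2 M]
Right side: [L^2 M]

Both sides have the same dimensions, so the equation is dimensionally consistent.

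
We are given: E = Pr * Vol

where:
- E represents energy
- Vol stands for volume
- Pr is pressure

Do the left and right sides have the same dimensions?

Yes

E (energy) has dimensions [L^2 M T^-2].
Vol (volume) has dimensions [L^3].
Pr (pressure) has dimensions [L^-1 M T^-2].

Left side: [L^2 M T^-2]
Right side: [L^2 M T^-2]

Both sides have the same dimensions, so the equation is dimensionally consistent.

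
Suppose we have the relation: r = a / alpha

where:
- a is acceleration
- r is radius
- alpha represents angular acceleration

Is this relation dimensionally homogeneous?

Yes

a (acceleration) has dimensions [L T^-2].
r (radius) has dimensions [L].
alpha (angular acceleration) has dimensions [T^-2].

Left side: [L]
Right side: [L]

Both sides have the same dimensions, so the equation is dimensionally consistent.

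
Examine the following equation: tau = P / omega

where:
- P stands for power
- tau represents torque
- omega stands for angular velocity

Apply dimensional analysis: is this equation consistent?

Yes

P (power) has dimensions [L^2 M T^-3].
tau (torque) has dimensions [L^2 M T^-2].
omega (angular velocity) has dimensions [T^-1].

Left side: [L^2 M T^-2]
Right side: [L^2 M T^-2]

Both sides have the same dimensions, so the equation is dimensionally consistent.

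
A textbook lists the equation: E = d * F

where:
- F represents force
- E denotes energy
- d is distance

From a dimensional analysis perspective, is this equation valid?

Yes

F (force) has dimensions [L M T^-2].
E (energy) has dimensions [L^2 M T^-2].
d (distance) has dimensions [L].

Left side: [L^2 M T^-2]
Right side: [L^2 M T^-2]

Both sides have the same dimensions, so the equation is dimensionally consistent.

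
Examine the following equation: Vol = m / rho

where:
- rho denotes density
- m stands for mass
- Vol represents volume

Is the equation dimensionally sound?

Yes

rho (density) has dimensions [L^-3 M].
m (mass) has dimensions [M].
Vol (volume) has dimensions [L^3].

Left side: [L^3]
Right side: [L^3]

Both sides have the same dimensions, so the equation is dimensionally consistent.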